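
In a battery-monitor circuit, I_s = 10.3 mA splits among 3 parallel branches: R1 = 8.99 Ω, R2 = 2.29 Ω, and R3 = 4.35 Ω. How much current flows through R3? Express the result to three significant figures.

I ≈ 3.04 mA

Total conductance ΣG = 1/8.99 + 1/2.29 + 1/4.35 = 0.7778 (units of 1/Ω).
Current divider: I(R3) = I_s · G_k/ΣG = 10.3 × (0.2299/0.7778) = 10.3 × 0.2956 = 3.044 mA.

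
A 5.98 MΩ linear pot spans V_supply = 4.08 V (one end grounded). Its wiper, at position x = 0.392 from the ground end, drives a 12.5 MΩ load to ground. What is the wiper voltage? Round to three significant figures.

Lower segment x·R_p = 2.344 MΩ; upper segment (1−x)·R_p = 3.636 MΩ.
Lower segment in parallel with the load: 2.344 ‖ 12.5 = 1.974 MΩ.
V_out = 4.08 × 1.974/(3.636 + 1.974) = 1.436 V.

V_out ≈ 1.44 V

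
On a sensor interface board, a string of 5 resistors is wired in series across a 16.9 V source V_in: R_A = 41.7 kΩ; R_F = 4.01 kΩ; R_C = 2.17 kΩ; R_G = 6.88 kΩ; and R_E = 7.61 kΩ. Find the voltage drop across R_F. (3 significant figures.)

V ≈ 1.09 V

ΣR = 41.7 + 4.01 + 2.17 + 6.88 + 7.61 = 62.37 kΩ.
By the voltage-divider rule, V = 16.9 × 4.010/62.37 = 1.087 V.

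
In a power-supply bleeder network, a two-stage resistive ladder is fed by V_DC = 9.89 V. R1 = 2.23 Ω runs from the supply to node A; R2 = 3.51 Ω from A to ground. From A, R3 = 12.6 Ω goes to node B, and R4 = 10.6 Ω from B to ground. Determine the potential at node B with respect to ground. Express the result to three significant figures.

V_B ≈ 2.61 V

Looking into the second stage from A: R3 + R4 = 23.20 Ω appears in parallel with R2.
R2 ‖ (R3+R4) = 3.049 Ω.
So V_A = 9.89 × 0.5776 = 5.712 V.
V_B = V_A × 0.4569 = 2.610 V.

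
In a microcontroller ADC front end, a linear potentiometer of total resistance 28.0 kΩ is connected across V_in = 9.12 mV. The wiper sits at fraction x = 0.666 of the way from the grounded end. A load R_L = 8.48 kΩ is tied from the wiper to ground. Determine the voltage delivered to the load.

V_out ≈ 3.50 mV

Split the track: R_lower = x·R_p = 18.65 kΩ, R_upper = (1−x)·R_p = 9.352 kΩ.
R_L loads the lower segment: effective lower R = 5.829 kΩ.
V_out = 9.12 × 5.829/(9.352 + 5.829) = 3.502 mV.
(Unloaded: V_out = x·V_in = 6.07 mV.)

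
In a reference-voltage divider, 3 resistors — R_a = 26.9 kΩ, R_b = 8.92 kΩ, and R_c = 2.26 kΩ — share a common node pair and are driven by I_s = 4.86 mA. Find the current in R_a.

Total conductance ΣG = 1/26.9 + 1/8.92 + 1/2.26 = 0.5918 (units of 1/kΩ).
Current divider: I(R_a) = I_s · G_k/ΣG = 4.86 × (0.03717/0.5918) = 4.86 × 0.06282 = 0.3053 mA.

I ≈ 0.305 mA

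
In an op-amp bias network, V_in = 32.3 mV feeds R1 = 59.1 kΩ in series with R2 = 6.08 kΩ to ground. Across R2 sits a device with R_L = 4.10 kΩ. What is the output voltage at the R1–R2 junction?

V_out ≈ 1.29 mV

First combine the lower leg with the load: R2 ‖ R_L = 2.449 kΩ.
Voltage divider with the loaded lower leg: V_out = 32.3 × 2.449/(59.1 + 2.449) = 32.3 × 0.03979 = 1.285 mV.
(Unloaded it would be 3.01 mV; the load pulls it down.)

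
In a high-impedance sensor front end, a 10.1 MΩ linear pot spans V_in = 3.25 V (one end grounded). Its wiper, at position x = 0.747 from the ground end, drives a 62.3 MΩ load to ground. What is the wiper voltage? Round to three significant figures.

Split the track: R_lower = x·R_p = 7.545 MΩ, R_upper = (1−x)·R_p = 2.555 MΩ.
(x·R_p) ‖ R_L = 6.730 MΩ.
Then V_out = V_in · 6.730/(2.555 + 6.730) = 2.356 V.
(Unloaded: V_out = x·V_in = 2.43 V.)

V_out ≈ 2.36 V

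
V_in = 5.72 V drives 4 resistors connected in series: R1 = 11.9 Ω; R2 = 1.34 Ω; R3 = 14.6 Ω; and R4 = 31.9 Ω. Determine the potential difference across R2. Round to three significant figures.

Series total: ΣR = 11.9 + 1.34 + 14.6 + 31.9 = 59.74 Ω.
By the voltage-divider rule, V = 5.72 × 1.340/59.74 = 0.1283 V.

V ≈ 0.128 V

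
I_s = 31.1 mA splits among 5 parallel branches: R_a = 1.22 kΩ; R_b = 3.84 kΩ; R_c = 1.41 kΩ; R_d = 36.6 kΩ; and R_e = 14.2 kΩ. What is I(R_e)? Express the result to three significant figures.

Conductances: ΣG = 1/1.22 + 1/3.84 + 1/1.41 + 1/36.6 + 1/14.2 = 1.887 (1/kΩ).
By the current-divider rule, I = I_s · G_k/ΣG = 31.1 × 0.03732 = 1.161 mA.

I ≈ 1.16 mA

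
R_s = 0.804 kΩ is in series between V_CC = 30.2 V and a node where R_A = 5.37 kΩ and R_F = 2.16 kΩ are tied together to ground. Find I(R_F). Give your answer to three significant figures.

I ≈ 9.19 mA

Equivalent of the parallel group: R_p = 1.540 kΩ.
V_A = 30.2 × 1.540/2.344 = 19.84 V.
I(R_F) = V_A / R_F = 19.84/2.16 = 9.187 mA.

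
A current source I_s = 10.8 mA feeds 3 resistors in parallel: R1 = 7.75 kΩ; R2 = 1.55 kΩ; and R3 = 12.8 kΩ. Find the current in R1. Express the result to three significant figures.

Conductances: ΣG = 1/7.75 + 1/1.55 + 1/12.8 = 0.8523 (1/kΩ).
By the current-divider rule, I = I_s · G_k/ΣG = 10.8 × 0.1514 = 1.635 mA.

I ≈ 1.64 mA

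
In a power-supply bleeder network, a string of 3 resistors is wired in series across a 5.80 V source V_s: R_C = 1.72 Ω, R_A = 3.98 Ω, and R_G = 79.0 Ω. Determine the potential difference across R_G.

V ≈ 5.41 V

ΣR = 1.72 + 3.98 + 79.0 = 84.70 Ω.
By the voltage-divider rule, V = 5.80 × 79.00/84.70 = 5.410 V.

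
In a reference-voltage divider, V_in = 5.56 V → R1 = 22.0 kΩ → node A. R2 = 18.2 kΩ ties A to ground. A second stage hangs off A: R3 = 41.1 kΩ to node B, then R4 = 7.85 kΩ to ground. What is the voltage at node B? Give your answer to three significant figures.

The second stage (R3 + R4 = 48.95 kΩ) loads node A in parallel with R2.
Effective lower resistance at A: R2 ‖ 48.95 = 13.27 kΩ.
V_A = 5.56 × 13.27/(22.0 + 13.27) = 2.092 V.
Then the unloaded second divider: V_B = V_A × R4/(R3+R4) = 2.092 × 0.1604 = 0.3354 V.

V_B ≈ 0.335 V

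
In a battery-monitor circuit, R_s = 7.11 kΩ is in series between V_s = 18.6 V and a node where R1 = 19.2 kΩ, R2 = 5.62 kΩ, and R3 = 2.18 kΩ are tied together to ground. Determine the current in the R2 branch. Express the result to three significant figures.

I ≈ 0.561 mA

Parallel bank: R_p = 1/(1/19.2 + 1/5.62 + 1/2.18) = 1.452 kΩ.
V_A by voltage divider: V_A = 18.6 × 1.452/(7.11 + 1.452) = 3.154 V.
Branch current I = V_A/R2 = 3.154/5.62 = 0.5612 mA.
(Check via current divider: I_total = 2.172 mA; share G_k/ΣG = 0.2584 → same result.)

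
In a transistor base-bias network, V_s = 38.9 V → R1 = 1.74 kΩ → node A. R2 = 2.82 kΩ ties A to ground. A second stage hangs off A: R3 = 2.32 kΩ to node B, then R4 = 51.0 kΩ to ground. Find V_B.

V_B ≈ 22.6 V

Looking into the second stage from A: R3 + R4 = 53.32 kΩ appears in parallel with R2.
R2 ‖ (R3+R4) = 2.678 kΩ.
So V_A = 38.9 × 0.6062 = 23.58 V.
Stage 2 is unloaded, so V_B = V_A · R4/(R3+R4) = 23.58 × 51.0/53.32 = 22.55 V.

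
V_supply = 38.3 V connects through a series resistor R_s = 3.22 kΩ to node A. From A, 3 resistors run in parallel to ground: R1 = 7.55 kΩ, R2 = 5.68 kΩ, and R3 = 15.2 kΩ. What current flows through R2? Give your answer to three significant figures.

Parallel bank: R_p = 1/(1/7.55 + 1/5.68 + 1/15.2) = 2.672 kΩ.
V_A = 38.3 × 2.672/5.892 = 17.37 V.
Branch current I = V_A/R2 = 17.37/5.68 = 3.058 mA.
(Equivalently: I_total = 6.501 mA, then current-divider fraction G_k/ΣG = 0.4704.)

I ≈ 3.06 mA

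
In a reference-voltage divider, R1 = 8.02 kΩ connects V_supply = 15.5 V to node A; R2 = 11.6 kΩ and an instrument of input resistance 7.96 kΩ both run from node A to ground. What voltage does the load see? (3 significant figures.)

V_out ≈ 5.74 V

First combine the lower leg with the load: R2 ‖ R_L = 4.721 kΩ.
Then V_out = V_supply · R2'/(R1 + R2') = 15.5 × 4.721/12.74 = 5.743 V.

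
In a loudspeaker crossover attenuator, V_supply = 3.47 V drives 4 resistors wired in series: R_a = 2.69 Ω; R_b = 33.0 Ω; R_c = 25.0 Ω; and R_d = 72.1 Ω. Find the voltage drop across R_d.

V ≈ 1.88 V

Total series resistance ΣR = 2.69 + 33.0 + 25.0 + 72.1 = 132.8 Ω.
V = V_supply · R/ΣR = 3.47 × 0.5430 = 1.884 V.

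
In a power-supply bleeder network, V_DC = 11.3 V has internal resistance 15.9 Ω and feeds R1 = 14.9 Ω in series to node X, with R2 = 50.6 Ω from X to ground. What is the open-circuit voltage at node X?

R1' = 15.9 + 14.9 = 30.80 Ω (source resistance + R1).
Open-circuit (no load on X): V_th = V_DC · R2/(R1' + R2) = 11.3 × 50.6/(30.80 + 50.6) = 7.024 V.

V_th ≈ 7.02 V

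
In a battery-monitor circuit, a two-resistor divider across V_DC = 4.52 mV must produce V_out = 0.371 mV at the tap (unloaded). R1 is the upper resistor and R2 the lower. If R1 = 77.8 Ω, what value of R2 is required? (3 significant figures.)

R2 ≈ 6.96 Ω

The divider ratio is R2/(R1+R2) = 0.371/4.52 = 0.08208.
R2 = R1 · 0.08208/(1 − 0.08208) = 6.957 Ω.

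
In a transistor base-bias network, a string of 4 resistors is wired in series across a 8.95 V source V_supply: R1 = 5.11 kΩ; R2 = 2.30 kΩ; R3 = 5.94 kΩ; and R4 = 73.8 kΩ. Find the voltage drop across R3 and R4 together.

V ≈ 8.19 V

Total series resistance ΣR = 5.11 + 2.30 + 5.94 + 73.8 = 87.15 kΩ.
R_{R3..R4} = 5.94 + 73.8 = 79.74 kΩ.
By the voltage-divider rule, V = 8.95 × 79.74/87.15 = 8.189 V.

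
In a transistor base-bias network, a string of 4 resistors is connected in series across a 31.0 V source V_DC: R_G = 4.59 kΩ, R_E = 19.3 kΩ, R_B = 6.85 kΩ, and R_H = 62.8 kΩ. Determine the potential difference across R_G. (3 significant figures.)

Series total: ΣR = 4.59 + 19.3 + 6.85 + 62.8 = 93.54 kΩ.
By the voltage-divider rule, V = 31.0 × 4.590/93.54 = 1.521 V.

V ≈ 1.52 V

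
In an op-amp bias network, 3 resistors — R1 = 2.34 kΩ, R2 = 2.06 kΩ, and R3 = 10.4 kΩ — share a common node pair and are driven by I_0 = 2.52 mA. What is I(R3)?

I ≈ 0.240 mA

ΣG = 1/2.34 + 1/2.06 + 1/10.4 = 1.009.
Current divider: I(R3) = I_0 · G_k/ΣG = 2.52 × (0.09615/1.009) = 2.52 × 0.09530 = 0.2402 mA.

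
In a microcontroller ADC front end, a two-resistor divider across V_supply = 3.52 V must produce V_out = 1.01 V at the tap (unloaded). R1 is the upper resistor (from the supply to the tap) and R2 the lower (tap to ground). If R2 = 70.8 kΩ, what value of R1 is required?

The divider ratio is R2/(R1+R2) = 1.01/3.52 = 0.2869.
So R1 = R2 · (V_supply/V_out − 1) = 70.8 × (3.52/1.01 − 1) = 70.8 × 2.485 = 175.9 kΩ.

R1 ≈ 176 kΩ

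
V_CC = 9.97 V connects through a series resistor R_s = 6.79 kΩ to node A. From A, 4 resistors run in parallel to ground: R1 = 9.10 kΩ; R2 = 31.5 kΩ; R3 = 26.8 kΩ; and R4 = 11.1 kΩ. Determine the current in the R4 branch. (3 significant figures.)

I ≈ 0.318 mA

Equivalent of the parallel group: R_p = 3.717 kΩ.
Node voltage V_A = V_CC · R_p/(R_s + R_p) = 9.97 × 0.3538 = 3.527 V.
Branch current I = V_A/R4 = 3.527/11.1 = 0.3177 mA.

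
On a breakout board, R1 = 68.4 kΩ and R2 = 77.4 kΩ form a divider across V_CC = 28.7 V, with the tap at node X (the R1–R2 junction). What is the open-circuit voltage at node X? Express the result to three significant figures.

Open-circuit (no load on X): V_th = V_CC · R2/(R1 + R2) = 28.7 × 77.4/(68.40 + 77.4) = 15.24 V.

V_th ≈ 15.2 V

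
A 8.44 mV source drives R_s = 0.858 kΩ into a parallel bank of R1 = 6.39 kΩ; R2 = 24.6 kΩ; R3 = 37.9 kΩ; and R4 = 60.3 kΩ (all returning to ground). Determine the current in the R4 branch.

I ≈ 0.116 µA

Equivalent of the parallel group: R_p = 4.165 kΩ.
Node voltage V_A = V_CC · R_p/(R_s + R_p) = 8.44 × 0.8292 = 6.998 mV.
I(R4) = V_A / R4 = 6.998/60.3 = 0.1161 µA.
(Equivalently: I_total = 1.680 µA, then current-divider fraction G_k/ΣG = 0.06907.)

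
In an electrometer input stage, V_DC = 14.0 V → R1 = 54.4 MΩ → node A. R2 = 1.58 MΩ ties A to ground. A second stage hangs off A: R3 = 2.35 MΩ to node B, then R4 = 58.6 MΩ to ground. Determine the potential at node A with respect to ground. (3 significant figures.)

V_A ≈ 0.385 V

The second stage (R3 + R4 = 60.95 MΩ) loads node A in parallel with R2.
R2 ‖ (R3+R4) = 1.540 MΩ.
First divider: V_A = V_DC · 1.540/(54.4 + 1.540) = 0.3854 V.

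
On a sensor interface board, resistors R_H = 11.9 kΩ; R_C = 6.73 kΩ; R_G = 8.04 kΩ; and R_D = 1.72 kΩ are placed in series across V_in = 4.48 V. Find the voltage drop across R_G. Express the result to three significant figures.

V ≈ 1.27 V

ΣR = 11.9 + 6.73 + 8.04 + 1.72 = 28.39 kΩ.
By the voltage-divider rule, V = 4.48 × 8.040/28.39 = 1.269 V.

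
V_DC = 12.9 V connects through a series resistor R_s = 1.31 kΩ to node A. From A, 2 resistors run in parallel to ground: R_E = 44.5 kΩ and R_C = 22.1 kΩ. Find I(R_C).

I ≈ 0.536 mA

Equivalent of the parallel group: R_p = 14.77 kΩ.
V_A by voltage divider: V_A = 12.9 × 14.77/(1.31 + 14.77) = 11.85 V.
I(R_C) = V_A / R_C = 11.85/22.1 = 0.5361 mA.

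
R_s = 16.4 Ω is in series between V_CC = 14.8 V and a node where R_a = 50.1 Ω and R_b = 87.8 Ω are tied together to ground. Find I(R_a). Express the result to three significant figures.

I ≈ 0.195 A

Equivalent of the parallel group: R_p = 31.90 Ω.
Node voltage V_A = V_CC · R_p/(R_s + R_p) = 14.8 × 0.6604 = 9.775 V.
Branch current I = V_A/R_a = 9.775/50.1 = 0.1951 A.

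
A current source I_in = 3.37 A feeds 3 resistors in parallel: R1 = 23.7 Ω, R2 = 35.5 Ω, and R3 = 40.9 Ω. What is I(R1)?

ΣG = 1/23.7 + 1/35.5 + 1/40.9 = 0.09481.
Current divider: I(R1) = I_in · G_k/ΣG = 3.37 × (0.04219/0.09481) = 3.37 × 0.4450 = 1.500 A.

I ≈ 1.50 A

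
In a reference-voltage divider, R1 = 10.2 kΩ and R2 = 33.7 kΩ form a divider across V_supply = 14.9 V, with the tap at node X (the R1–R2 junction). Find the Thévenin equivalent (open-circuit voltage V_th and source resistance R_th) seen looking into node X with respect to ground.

V_th is the unloaded tap voltage: V_supply · R2/(R1+R2) = 14.9 × 0.7677 = 11.44 V.
Zeroing V_supply shorts the top of R1 to ground, so R_th = R1 ‖ R2 = 7.830 kΩ.

V_th ≈ 11.4 V, R_th ≈ 7.83 kΩ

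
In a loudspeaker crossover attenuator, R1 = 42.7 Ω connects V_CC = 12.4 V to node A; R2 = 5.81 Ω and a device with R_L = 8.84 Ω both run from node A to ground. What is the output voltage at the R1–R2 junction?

V_out ≈ 0.941 V

R2 ‖ R_L = (5.81 × 8.84)/(5.81 + 8.84) = 3.506 Ω.
Now apply the divider: V_out = 12.4 × 0.07587 = 0.9408 V.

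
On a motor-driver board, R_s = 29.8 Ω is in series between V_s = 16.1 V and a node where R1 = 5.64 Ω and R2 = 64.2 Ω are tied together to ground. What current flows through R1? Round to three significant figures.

I ≈ 0.423 A

Equivalent of the parallel group: R_p = 5.185 Ω.
V_A by voltage divider: V_A = 16.1 × 5.185/(29.8 + 5.185) = 2.386 V.
Branch current I = V_A/R1 = 2.386/5.64 = 0.4230 A.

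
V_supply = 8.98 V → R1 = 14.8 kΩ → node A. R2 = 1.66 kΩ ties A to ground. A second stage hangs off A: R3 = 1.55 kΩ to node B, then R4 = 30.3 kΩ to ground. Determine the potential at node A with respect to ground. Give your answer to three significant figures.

V_A ≈ 0.865 V

The second stage (R3 + R4 = 31.85 kΩ) loads node A in parallel with R2.
Effective lower resistance at A: R2 ‖ 31.85 = 1.578 kΩ.
So V_A = 8.98 × 0.09634 = 0.8651 V.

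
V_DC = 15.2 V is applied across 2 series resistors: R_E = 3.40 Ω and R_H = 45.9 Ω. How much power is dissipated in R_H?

Series current I = V_DC/ΣR = 15.2/49.30 = 0.3083 A.
V(R_H) = I·R = 14.15 V; P = V·I = 14.15 × 0.3083 = 4.363 W.

P ≈ 4.36 W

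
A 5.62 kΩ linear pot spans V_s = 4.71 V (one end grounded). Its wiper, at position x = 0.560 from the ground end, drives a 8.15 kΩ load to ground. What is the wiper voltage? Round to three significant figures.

The pot divides into 2.473 kΩ above the wiper and 3.147 kΩ below.
R_L loads the lower segment: effective lower R = 2.270 kΩ.
Then V_out = V_s · 2.270/(2.473 + 2.270) = 2.255 V.

V_out ≈ 2.25 V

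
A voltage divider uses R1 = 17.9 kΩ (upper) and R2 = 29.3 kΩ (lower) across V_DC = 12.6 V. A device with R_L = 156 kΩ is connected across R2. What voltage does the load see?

The load sits in parallel with R2, giving an effective lower resistance R2' = R2·R_L/(R2+R_L) = 24.67 kΩ.
Then V_out = V_DC · R2'/(R1 + R2') = 12.6 × 24.67/42.57 = 7.302 V.
(Unloaded it would be 7.82 V; the load pulls it down.)

V_out ≈ 7.30 V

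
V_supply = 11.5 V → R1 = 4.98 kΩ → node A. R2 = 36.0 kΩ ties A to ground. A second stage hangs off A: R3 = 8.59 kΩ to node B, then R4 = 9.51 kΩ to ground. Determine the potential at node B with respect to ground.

The second stage (R3 + R4 = 18.10 kΩ) loads node A in parallel with R2.
R2 ‖ (R3+R4) = 12.04 kΩ.
First divider: V_A = V_supply · 12.04/(4.98 + 12.04) = 8.136 V.
V_B = V_A × 0.5254 = 4.275 V.

V_B ≈ 4.27 V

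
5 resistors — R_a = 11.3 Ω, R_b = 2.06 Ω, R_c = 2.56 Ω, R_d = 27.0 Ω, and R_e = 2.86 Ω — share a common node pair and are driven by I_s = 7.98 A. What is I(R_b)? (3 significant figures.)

Total conductance ΣG = 1/11.3 + 1/2.06 + 1/2.56 + 1/27.0 + 1/2.86 = 1.351 (units of 1/Ω).
R_b takes the fraction G_k/ΣG = 0.4854/1.351 = 0.3593, so I = 7.98 × 0.3593 = 2.867 A.

I ≈ 2.87 A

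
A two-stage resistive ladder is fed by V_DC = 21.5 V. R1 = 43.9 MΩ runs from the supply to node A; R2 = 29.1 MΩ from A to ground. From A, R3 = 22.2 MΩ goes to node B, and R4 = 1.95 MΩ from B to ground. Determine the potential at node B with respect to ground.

The second stage (R3 + R4 = 24.15 MΩ) loads node A in parallel with R2.
Effective lower resistance at A: R2 ‖ 24.15 = 13.20 MΩ.
V_A = 21.5 × 13.20/(43.9 + 13.20) = 4.969 V.
V_B = V_A × 0.08075 = 0.4013 V.

V_B ≈ 0.401 V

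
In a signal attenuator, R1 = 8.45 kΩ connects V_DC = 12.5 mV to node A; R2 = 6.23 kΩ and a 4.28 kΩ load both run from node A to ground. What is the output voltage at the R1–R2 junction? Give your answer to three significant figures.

V_out ≈ 2.89 mV

First combine the lower leg with the load: R2 ‖ R_L = 2.537 kΩ.
Now apply the divider: V_out = 12.5 × 0.2309 = 2.886 mV.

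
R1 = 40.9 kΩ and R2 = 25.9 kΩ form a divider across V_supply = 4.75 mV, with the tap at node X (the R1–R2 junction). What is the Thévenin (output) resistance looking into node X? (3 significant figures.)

R_th ≈ 15.9 kΩ

Looking into X with the source shorted: R_th = R1·R2/(R1+R2) = 40.90 × 25.9/66.80 = 15.86 kΩ.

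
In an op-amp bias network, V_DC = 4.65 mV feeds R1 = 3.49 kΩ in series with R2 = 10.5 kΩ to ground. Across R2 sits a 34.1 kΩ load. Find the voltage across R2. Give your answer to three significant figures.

V_out ≈ 3.24 mV

The load sits in parallel with R2, giving an effective lower resistance R2' = R2·R_L/(R2+R_L) = 8.028 kΩ.
Then V_out = V_DC · R2'/(R1 + R2') = 4.65 × 8.028/11.52 = 3.241 mV.
(Unloaded it would be 3.49 mV; the load pulls it down.)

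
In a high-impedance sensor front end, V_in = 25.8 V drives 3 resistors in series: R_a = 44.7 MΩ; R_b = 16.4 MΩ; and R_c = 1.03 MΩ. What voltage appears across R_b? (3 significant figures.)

V ≈ 6.81 V

ΣR = 44.7 + 16.4 + 1.03 = 62.13 MΩ.
By the voltage-divider rule, V = 25.8 × 16.40/62.13 = 6.810 V.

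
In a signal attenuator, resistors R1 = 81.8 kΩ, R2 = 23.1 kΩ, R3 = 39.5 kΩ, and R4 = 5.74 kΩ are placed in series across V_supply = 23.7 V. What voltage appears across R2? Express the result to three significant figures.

ΣR = 81.8 + 23.1 + 39.5 + 5.74 = 150.1 kΩ.
V = V_supply · R/ΣR = 23.7 × 0.1539 = 3.646 V.

V ≈ 3.65 V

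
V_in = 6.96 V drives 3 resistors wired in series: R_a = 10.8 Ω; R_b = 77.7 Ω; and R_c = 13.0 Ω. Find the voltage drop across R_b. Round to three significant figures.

V ≈ 5.33 V

ΣR = 10.8 + 77.7 + 13.0 = 101.5 Ω.
By the voltage-divider rule, V = 6.96 × 77.70/101.5 = 5.328 V.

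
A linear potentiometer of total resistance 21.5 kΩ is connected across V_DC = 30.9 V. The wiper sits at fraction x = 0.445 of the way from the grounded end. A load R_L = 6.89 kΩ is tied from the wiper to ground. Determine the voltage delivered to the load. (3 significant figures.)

V_out ≈ 7.77 V

Split the track: R_lower = x·R_p = 9.568 kΩ, R_upper = (1−x)·R_p = 11.93 kΩ.
R_L loads the lower segment: effective lower R = 4.005 kΩ.
Then V_out = V_DC · 4.005/(11.93 + 4.005) = 7.766 V.
(Unloaded: V_out = x·V_DC = 13.8 V.)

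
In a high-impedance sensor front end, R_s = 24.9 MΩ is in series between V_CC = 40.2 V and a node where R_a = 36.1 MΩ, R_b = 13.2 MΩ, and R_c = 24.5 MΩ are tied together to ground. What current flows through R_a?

I ≈ 0.242 µA

Equivalent of the parallel group: R_p = 6.931 MΩ.
V_A = 40.2 × 6.931/31.83 = 8.754 V.
I(R_a) = V_A / R_a = 8.754/36.1 = 0.2425 µA.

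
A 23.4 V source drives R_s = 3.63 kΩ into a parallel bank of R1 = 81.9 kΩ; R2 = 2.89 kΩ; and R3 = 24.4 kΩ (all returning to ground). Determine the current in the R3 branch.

Combine the parallel branches: R_p = (1/81.9 + 1/2.89 + 1/24.4)⁻¹ = 2.505 kΩ.
V_A by voltage divider: V_A = 23.4 × 2.505/(3.63 + 2.505) = 9.554 V.
Branch current I = V_A/R3 = 9.554/24.4 = 0.3916 mA.

I ≈ 0.392 mA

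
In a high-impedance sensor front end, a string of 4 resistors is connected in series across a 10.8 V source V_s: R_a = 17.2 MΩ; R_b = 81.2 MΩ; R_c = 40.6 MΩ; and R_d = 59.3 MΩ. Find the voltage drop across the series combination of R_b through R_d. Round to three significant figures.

Series total: ΣR = 17.2 + 81.2 + 40.6 + 59.3 = 198.3 MΩ.
R_{R_b..R_d} = 81.2 + 40.6 + 59.3 = 181.1 MΩ.
By the voltage-divider rule, V = 10.8 × 181.1/198.3 = 9.863 V.

V ≈ 9.86 V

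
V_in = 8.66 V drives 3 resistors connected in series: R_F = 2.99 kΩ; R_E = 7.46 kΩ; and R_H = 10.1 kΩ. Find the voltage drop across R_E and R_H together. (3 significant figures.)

Total series resistance ΣR = 2.99 + 7.46 + 10.1 = 20.55 kΩ.
R_{R_E..R_H} = 7.46 + 10.1 = 17.56 kΩ.
V = V_in · R/ΣR = 8.66 × 0.8545 = 7.400 V.

V ≈ 7.40 V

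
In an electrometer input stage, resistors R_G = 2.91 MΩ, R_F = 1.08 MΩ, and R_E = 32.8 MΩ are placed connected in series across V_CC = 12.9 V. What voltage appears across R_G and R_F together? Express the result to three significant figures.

V ≈ 1.40 V

ΣR = 2.91 + 1.08 + 32.8 = 36.79 MΩ.
R_{R_G..R_F} = 2.91 + 1.08 = 3.990 MΩ.
By the voltage-divider rule, V = 12.9 × 3.990/36.79 = 1.399 V.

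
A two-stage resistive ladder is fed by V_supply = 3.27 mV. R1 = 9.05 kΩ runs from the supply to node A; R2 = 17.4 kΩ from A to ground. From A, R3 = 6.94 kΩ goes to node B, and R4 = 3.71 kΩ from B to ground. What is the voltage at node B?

The second stage (R3 + R4 = 10.65 kΩ) loads node A in parallel with R2.
Effective lower resistance at A: R2 ‖ 10.65 = 6.606 kΩ.
First divider: V_A = V_supply · 6.606/(9.05 + 6.606) = 1.380 mV.
Then the unloaded second divider: V_B = V_A × R4/(R3+R4) = 1.380 × 0.3484 = 0.4807 mV.

V_B ≈ 0.481 mV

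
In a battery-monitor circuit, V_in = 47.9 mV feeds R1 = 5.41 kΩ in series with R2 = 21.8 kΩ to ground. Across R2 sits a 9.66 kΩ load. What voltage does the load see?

First combine the lower leg with the load: R2 ‖ R_L = 6.694 kΩ.
Now apply the divider: V_out = 47.9 × 0.5530 = 26.49 mV.
(Unloaded it would be 38.4 mV; the load pulls it down.)

V_out ≈ 26.5 mV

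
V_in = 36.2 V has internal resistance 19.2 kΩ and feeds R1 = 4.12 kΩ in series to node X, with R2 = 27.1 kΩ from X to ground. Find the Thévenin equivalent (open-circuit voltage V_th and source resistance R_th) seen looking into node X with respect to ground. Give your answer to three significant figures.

V_th ≈ 19.5 V, R_th ≈ 12.5 kΩ

R1' = 19.2 + 4.12 = 23.32 kΩ (source resistance + R1).
V_th is the unloaded tap voltage: V_in · R2/(R1'+R2) = 36.2 × 0.5375 = 19.46 V.
Looking into X with the source shorted: R_th = R1'·R2/(R1'+R2) = 23.32 × 27.1/50.42 = 12.53 kΩ.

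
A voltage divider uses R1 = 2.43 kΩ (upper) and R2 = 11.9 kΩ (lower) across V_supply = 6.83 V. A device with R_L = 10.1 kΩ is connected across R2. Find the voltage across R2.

R2 ‖ R_L = (11.9 × 10.1)/(11.9 + 10.1) = 5.463 kΩ.
Voltage divider with the loaded lower leg: V_out = 6.83 × 5.463/(2.43 + 5.463) = 6.83 × 0.6921 = 4.727 V.

V_out ≈ 4.73 V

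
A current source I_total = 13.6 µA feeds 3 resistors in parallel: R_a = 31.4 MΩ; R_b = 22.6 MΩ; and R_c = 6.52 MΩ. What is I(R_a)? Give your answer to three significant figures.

Total conductance ΣG = 1/31.4 + 1/22.6 + 1/6.52 = 0.2295 (units of 1/MΩ).
By the current-divider rule, I = I_total · G_k/ΣG = 13.6 × 0.1388 = 1.887 µA.

I ≈ 1.89 µA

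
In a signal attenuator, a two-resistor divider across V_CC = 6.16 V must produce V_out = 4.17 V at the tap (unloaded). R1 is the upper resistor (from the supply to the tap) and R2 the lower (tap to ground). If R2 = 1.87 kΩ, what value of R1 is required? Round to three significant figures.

Required fraction k = V_out/V_CC = 0.6769.
R1 = R2·(1/k − 1) = 1.87 × 0.4772 = 0.8924 kΩ.

R1 ≈ 0.892 kΩ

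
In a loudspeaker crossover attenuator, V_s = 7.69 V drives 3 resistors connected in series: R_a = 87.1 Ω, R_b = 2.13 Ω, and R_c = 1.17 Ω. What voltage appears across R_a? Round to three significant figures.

V ≈ 7.41 V

Series total: ΣR = 87.1 + 2.13 + 1.17 = 90.40 Ω.
Voltage divider: V = V_s · (87.10 / 90.40) = 7.69 × 0.9635 = 7.409 V.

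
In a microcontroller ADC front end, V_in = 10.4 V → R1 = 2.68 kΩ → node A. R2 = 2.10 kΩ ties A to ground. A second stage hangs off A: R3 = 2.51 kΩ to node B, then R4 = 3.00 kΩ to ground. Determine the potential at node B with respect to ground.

V_B ≈ 2.05 V

Node A sees R2 in parallel with the series input of stage 2, R3 + R4 = 5.510 kΩ.
R2 ‖ (R3+R4) = 1.520 kΩ.
V_A = 10.4 × 1.520/(2.68 + 1.520) = 3.765 V.
V_B = V_A × 0.5445 = 2.050 V.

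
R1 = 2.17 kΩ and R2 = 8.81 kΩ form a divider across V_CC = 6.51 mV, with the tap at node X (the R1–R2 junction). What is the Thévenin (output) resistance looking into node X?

Looking into X with the source shorted: R_th = R1·R2/(R1+R2) = 2.170 × 8.81/10.98 = 1.741 kΩ.

R_th ≈ 1.74 kΩ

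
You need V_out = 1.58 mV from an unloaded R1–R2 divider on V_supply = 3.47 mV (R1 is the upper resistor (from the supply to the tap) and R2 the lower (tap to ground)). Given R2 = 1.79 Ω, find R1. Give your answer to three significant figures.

Required fraction k = V_out/V_supply = 0.4553.
R1 = R2·(1/k − 1) = 1.79 × 1.196 = 2.141 Ω.

R1 ≈ 2.14 Ω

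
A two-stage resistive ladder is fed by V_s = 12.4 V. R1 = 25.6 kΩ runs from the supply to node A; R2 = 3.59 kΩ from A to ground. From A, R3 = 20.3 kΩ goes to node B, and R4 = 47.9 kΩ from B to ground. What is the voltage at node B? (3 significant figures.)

Looking into the second stage from A: R3 + R4 = 68.20 kΩ appears in parallel with R2.
R2 ‖ (R3+R4) = 3.410 kΩ.
So V_A = 12.4 × 0.1176 = 1.458 V.
Then the unloaded second divider: V_B = V_A × R4/(R3+R4) = 1.458 × 0.7023 = 1.024 V.

V_B ≈ 1.02 V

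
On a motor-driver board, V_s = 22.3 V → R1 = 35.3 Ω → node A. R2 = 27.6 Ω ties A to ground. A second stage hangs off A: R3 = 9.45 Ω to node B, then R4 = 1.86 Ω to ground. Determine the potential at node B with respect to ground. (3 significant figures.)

V_B ≈ 0.679 V

The second stage (R3 + R4 = 11.31 Ω) loads node A in parallel with R2.
Effective lower resistance at A: R2 ‖ 11.31 = 8.023 Ω.
V_A = 22.3 × 8.023/(35.3 + 8.023) = 4.130 V.
Then the unloaded second divider: V_B = V_A × R4/(R3+R4) = 4.130 × 0.1645 = 0.6791 V.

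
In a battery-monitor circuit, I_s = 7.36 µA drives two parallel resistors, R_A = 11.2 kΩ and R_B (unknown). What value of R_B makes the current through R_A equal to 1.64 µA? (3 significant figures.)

Two-branch current divider: I_A = I_s · R_B/(R_A + R_B).
With f = 0.2228, R_B = R_A · f/(1−f) = 11.2 × 0.2867 = 3.211 kΩ.

R_B ≈ 3.21 kΩ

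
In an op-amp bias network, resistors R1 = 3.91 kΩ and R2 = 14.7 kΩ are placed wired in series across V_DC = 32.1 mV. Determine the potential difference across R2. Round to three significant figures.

Series total: ΣR = 3.91 + 14.7 = 18.61 kΩ.
V = V_DC · R/ΣR = 32.1 × 0.7899 = 25.36 mV.

V ≈ 25.4 mV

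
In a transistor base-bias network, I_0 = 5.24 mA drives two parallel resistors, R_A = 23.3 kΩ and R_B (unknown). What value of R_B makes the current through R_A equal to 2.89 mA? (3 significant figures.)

R_B ≈ 28.7 kΩ

Two-branch current divider: I_A = I_0 · R_B/(R_A + R_B).
With f = 0.5515, R_B = R_A · f/(1−f) = 23.3 × 1.230 = 28.65 kΩ.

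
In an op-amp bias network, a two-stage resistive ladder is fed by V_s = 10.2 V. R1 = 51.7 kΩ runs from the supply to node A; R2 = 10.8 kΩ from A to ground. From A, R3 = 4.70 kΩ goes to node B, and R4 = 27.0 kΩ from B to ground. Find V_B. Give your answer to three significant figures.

V_B ≈ 1.17 V

The second stage (R3 + R4 = 31.70 kΩ) loads node A in parallel with R2.
Effective lower resistance at A: R2 ‖ 31.70 = 8.056 kΩ.
First divider: V_A = V_s · 8.056/(51.7 + 8.056) = 1.375 V.
Stage 2 is unloaded, so V_B = V_A · R4/(R3+R4) = 1.375 × 27.0/31.70 = 1.171 V.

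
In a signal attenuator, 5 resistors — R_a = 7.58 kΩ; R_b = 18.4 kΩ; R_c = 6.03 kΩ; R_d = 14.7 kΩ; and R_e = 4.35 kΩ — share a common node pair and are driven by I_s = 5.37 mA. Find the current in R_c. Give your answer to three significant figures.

Total conductance ΣG = 1/7.58 + 1/18.4 + 1/6.03 + 1/14.7 + 1/4.35 = 0.6500 (units of 1/kΩ).
R_c takes the fraction G_k/ΣG = 0.1658/0.6500 = 0.2551, so I = 5.37 × 0.2551 = 1.370 mA.

I ≈ 1.37 mA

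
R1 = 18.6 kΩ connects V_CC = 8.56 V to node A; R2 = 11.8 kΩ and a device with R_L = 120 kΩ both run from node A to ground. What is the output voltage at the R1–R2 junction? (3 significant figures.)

V_out ≈ 3.13 V

The load sits in parallel with R2, giving an effective lower resistance R2' = R2·R_L/(R2+R_L) = 10.74 kΩ.
Voltage divider with the loaded lower leg: V_out = 8.56 × 10.74/(18.6 + 10.74) = 8.56 × 0.3661 = 3.134 V.
(Unloaded it would be 3.32 V; the load pulls it down.)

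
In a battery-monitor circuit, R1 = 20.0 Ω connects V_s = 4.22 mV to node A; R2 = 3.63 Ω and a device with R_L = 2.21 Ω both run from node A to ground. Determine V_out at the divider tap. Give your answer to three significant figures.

The load sits in parallel with R2, giving an effective lower resistance R2' = R2·R_L/(R2+R_L) = 1.374 Ω.
Voltage divider with the loaded lower leg: V_out = 4.22 × 1.374/(20.0 + 1.374) = 4.22 × 0.06427 = 0.2712 mV.
(Unloaded it would be 0.648 mV; the load pulls it down.)

V_out ≈ 0.271 mV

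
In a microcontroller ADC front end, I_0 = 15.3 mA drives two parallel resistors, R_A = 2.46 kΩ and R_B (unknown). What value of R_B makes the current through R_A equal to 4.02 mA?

R_B ≈ 0.877 kΩ

In a two-way split, I_A/I_0 = R_B/(R_A + R_B).
4.02/15.3 = R_B/(R_A + R_B) → R_B = R_A · (0.2627)/(1 − 0.2627) = 2.46 × 0.3564 = 0.8767 kΩ.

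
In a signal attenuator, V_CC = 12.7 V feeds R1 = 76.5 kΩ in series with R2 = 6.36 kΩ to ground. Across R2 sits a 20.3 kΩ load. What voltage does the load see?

First combine the lower leg with the load: R2 ‖ R_L = 4.843 kΩ.
Now apply the divider: V_out = 12.7 × 0.05954 = 0.7561 V.

V_out ≈ 0.756 V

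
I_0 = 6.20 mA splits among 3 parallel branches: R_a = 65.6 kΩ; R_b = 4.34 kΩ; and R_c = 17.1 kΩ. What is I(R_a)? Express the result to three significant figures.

Total conductance ΣG = 1/65.6 + 1/4.34 + 1/17.1 = 0.3041 (units of 1/kΩ).
By the current-divider rule, I = I_0 · G_k/ΣG = 6.20 × 0.05012 = 0.3108 mA.

I ≈ 0.311 mA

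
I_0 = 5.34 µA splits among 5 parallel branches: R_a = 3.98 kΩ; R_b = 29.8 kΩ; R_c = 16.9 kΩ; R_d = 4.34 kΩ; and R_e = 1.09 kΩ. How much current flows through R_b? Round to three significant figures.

Total conductance ΣG = 1/3.98 + 1/29.8 + 1/16.9 + 1/4.34 + 1/1.09 = 1.492 (units of 1/kΩ).
By the current-divider rule, I = I_0 · G_k/ΣG = 5.34 × 0.02249 = 0.1201 µA.

I ≈ 0.120 µA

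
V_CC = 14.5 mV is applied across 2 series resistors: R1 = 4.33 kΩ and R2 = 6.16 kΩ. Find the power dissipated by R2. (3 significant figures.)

P ≈ 11.8 nW

ΣR = 10.49 kΩ → I = 14.5/10.49 = 1.382 µA.
P = I²R = 1.911 × 6.16 = 11.77 nW.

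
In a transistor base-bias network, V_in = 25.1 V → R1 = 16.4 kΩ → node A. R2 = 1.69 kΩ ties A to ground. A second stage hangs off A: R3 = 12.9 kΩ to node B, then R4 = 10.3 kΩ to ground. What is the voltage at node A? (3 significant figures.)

V_A ≈ 2.20 V

Looking into the second stage from A: R3 + R4 = 23.20 kΩ appears in parallel with R2.
R2 ‖ (R3+R4) = 1.575 kΩ.
First divider: V_A = V_in · 1.575/(16.4 + 1.575) = 2.200 V.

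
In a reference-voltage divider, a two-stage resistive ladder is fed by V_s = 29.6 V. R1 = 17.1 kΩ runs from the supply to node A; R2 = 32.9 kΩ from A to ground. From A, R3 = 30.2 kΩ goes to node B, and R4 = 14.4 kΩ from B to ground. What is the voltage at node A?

Node A sees R2 in parallel with the series input of stage 2, R3 + R4 = 44.60 kΩ.
R2 ‖ (R3+R4) = 18.93 kΩ.
First divider: V_A = V_s · 18.93/(17.1 + 18.93) = 15.55 V.

V_A ≈ 15.6 V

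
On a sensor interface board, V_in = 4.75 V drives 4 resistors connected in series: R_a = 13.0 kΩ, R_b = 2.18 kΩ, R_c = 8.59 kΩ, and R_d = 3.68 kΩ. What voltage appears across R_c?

ΣR = 13.0 + 2.18 + 8.59 + 3.68 = 27.45 kΩ.
Voltage divider: V = V_in · (8.590 / 27.45) = 4.75 × 0.3129 = 1.486 V.

V ≈ 1.49 V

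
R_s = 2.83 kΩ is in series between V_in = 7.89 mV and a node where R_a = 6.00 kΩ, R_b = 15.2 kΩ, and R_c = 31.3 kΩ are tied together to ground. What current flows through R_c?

I ≈ 0.144 µA

Equivalent of the parallel group: R_p = 3.782 kΩ.
V_A = 7.89 × 3.782/6.612 = 4.513 mV.
I(R_c) = V_A / R_c = 4.513/31.3 = 0.1442 µA.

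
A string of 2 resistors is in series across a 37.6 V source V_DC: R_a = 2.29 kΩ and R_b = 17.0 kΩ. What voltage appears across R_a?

Series total: ΣR = 2.29 + 17.0 = 19.29 kΩ.
Voltage divider: V = V_DC · (2.290 / 19.29) = 37.6 × 0.1187 = 4.464 V.

V ≈ 4.46 V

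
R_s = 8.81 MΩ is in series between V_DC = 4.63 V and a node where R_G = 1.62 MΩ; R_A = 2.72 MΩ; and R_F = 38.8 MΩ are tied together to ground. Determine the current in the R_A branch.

Parallel bank: R_p = 1/(1/1.62 + 1/2.72 + 1/38.8) = 0.9894 MΩ.
V_A = 4.63 × 0.9894/9.799 = 0.4675 V.
I(R_A) = V_A / R_A = 0.4675/2.72 = 0.1719 µA.

I ≈ 0.172 µA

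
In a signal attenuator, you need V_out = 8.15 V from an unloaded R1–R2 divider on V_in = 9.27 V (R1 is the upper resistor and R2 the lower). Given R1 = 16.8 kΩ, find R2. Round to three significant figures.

The divider ratio is R2/(R1+R2) = 8.15/9.27 = 0.8792.
Rearranging, R2 = R1·k/(1−k) = 16.8 × 7.277 = 122.3 kΩ.

R2 ≈ 122 kΩ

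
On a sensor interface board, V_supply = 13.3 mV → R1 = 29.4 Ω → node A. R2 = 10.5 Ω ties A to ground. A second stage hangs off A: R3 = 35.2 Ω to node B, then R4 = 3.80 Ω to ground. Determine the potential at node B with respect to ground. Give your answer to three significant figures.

V_B ≈ 0.285 mV

Looking into the second stage from A: R3 + R4 = 39.00 Ω appears in parallel with R2.
R2 ‖ (R3+R4) = 8.273 Ω.
First divider: V_A = V_supply · 8.273/(29.4 + 8.273) = 2.921 mV.
Then the unloaded second divider: V_B = V_A × R4/(R3+R4) = 2.921 × 0.09744 = 0.2846 mV.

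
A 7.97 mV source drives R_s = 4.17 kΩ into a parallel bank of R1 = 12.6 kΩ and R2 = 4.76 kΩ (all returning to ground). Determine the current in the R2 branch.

Equivalent of the parallel group: R_p = 3.455 kΩ.
V_A = 7.97 × 3.455/7.625 = 3.611 mV.
Branch current I = V_A/R2 = 3.611/4.76 = 0.7587 µA.

I ≈ 0.759 µA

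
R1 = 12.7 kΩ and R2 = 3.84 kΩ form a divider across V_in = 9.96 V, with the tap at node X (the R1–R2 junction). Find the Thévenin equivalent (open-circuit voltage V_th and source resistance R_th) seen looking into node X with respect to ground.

V_th is the unloaded tap voltage: V_in · R2/(R1+R2) = 9.96 × 0.2322 = 2.312 V.
Zeroing V_in shorts the top of R1 to ground, so R_th = R1 ‖ R2 = 2.948 kΩ.

V_th ≈ 2.31 V, R_th ≈ 2.95 kΩ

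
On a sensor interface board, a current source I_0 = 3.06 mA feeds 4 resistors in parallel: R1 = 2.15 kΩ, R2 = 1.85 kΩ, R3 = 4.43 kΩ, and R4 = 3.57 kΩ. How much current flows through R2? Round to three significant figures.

I ≈ 1.09 mA

ΣG = 1/2.15 + 1/1.85 + 1/4.43 + 1/3.57 = 1.512.
Current divider: I(R2) = I_0 · G_k/ΣG = 3.06 × (0.5405/1.512) = 3.06 × 0.3576 = 1.094 mA.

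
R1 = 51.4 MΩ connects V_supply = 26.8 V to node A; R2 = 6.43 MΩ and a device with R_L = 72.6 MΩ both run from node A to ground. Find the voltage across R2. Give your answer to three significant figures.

V_out ≈ 2.76 V

First combine the lower leg with the load: R2 ‖ R_L = 5.907 MΩ.
Then V_out = V_supply · R2'/(R1 + R2') = 26.8 × 5.907/57.31 = 2.762 V.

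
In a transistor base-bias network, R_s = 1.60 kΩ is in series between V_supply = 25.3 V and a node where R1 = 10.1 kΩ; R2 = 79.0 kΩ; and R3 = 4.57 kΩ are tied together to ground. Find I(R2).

I ≈ 0.209 mA

Equivalent of the parallel group: R_p = 3.026 kΩ.
V_A by voltage divider: V_A = 25.3 × 3.026/(1.60 + 3.026) = 16.55 V.
Branch current I = V_A/R2 = 16.55/79.0 = 0.2095 mA.
(Check via current divider: I_total = 5.469 mA; share G_k/ΣG = 0.03830 → same result.)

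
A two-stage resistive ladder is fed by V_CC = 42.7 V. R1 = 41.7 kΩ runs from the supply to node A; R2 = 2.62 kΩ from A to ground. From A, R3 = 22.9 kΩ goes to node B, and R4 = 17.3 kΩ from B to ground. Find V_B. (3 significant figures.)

V_B ≈ 1.02 V

The second stage (R3 + R4 = 40.20 kΩ) loads node A in parallel with R2.
Effective lower resistance at A: R2 ‖ 40.20 = 2.460 kΩ.
V_A = 42.7 × 2.460/(41.7 + 2.460) = 2.378 V.
Then the unloaded second divider: V_B = V_A × R4/(R3+R4) = 2.378 × 0.4303 = 1.024 V.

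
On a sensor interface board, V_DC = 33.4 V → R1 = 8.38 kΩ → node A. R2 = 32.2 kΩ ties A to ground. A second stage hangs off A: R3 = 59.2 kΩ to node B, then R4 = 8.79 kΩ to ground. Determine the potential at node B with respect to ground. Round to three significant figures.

V_B ≈ 3.12 V

The second stage (R3 + R4 = 67.99 kΩ) loads node A in parallel with R2.
Effective lower resistance at A: R2 ‖ 67.99 = 21.85 kΩ.
V_A = 33.4 × 21.85/(8.38 + 21.85) = 24.14 V.
Then the unloaded second divider: V_B = V_A × R4/(R3+R4) = 24.14 × 0.1293 = 3.121 V.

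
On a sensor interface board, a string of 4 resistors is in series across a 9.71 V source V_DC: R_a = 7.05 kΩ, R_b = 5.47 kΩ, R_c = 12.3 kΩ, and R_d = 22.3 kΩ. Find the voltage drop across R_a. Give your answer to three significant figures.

Series total: ΣR = 7.05 + 5.47 + 12.3 + 22.3 = 47.12 kΩ.
V = V_DC · R/ΣR = 9.71 × 0.1496 = 1.453 V.

V ≈ 1.45 V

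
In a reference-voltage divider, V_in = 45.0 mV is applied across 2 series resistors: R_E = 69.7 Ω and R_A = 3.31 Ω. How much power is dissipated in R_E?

P ≈ 26.5 µW

Series current I = V_in/ΣR = 45.0/73.01 = 0.6164 mA.
P(R_E) = I²·R_E = (0.6164)² × 69.7 = 26.48 µW.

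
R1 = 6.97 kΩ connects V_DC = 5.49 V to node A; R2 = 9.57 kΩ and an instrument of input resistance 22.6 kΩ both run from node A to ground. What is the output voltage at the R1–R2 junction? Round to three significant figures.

R2 ‖ R_L = (9.57 × 22.6)/(9.57 + 22.6) = 6.723 kΩ.
Then V_out = V_DC · R2'/(R1 + R2') = 5.49 × 6.723/13.69 = 2.696 V.

V_out ≈ 2.70 V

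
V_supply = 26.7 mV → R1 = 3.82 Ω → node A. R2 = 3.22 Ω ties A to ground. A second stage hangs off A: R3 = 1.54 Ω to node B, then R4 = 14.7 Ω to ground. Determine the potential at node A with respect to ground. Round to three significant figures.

V_A ≈ 11.0 mV

The second stage (R3 + R4 = 16.24 Ω) loads node A in parallel with R2.
Effective lower resistance at A: R2 ‖ 16.24 = 2.687 Ω.
V_A = 26.7 × 2.687/(3.82 + 2.687) = 11.03 mV.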